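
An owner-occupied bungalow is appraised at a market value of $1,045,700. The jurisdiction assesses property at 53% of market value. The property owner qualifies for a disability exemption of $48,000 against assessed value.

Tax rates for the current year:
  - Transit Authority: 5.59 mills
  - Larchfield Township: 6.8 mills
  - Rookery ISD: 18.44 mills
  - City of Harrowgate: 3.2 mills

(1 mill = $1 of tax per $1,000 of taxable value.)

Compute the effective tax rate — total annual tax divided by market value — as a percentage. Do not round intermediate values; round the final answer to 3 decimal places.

1.647%

Assessed value = $1,045,700 × 0.53 = $554,221
Taxable value = $554,221 − $48,000 = $506,221
Transit Authority: $506,221 × 0.00559 = $2,829.77539
Larchfield Township: $506,221 × 0.0068 = $3,442.3028
Rookery ISD: $506,221 × 0.01844 = $9,334.71524
City of Harrowgate: $506,221 × 0.0032 = $1,619.9072
Total tax = $17,226.70063
Effective rate = $17,226.70063 ÷ $1,045,700 = 1.647% of market value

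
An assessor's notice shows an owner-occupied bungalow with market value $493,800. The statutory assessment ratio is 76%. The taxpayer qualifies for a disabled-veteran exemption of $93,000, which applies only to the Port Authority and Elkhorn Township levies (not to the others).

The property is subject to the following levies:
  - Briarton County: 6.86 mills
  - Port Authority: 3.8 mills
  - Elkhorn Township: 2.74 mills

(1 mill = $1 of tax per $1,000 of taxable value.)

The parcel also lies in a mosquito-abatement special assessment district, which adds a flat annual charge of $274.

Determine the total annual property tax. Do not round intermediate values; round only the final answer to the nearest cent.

$4,694.64

Assessed value = $493,800 × 0.76 = $375,288
Briarton County: $375,288 × 0.00686 = $2,574.47568
Port Authority: ($375,288 − $93,000) × 0.0038 = $282,288 × 0.0038 = $1,072.6944
Elkhorn Township: ($375,288 − $93,000) × 0.00274 = $282,288 × 0.00274 = $773.46912
Levies subtotal = $4,420.6392
Total = $4,420.6392 + $274 = $4,694.6392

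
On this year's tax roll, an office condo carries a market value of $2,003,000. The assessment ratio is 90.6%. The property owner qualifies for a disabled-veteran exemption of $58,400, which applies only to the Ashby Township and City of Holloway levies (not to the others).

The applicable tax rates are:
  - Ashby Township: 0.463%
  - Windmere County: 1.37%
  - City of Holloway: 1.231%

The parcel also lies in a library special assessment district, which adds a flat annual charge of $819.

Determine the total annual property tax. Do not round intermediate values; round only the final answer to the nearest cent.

Assessed value = $2,003,000 × 0.906 = $1,814,718
Ashby Township: ($1,814,718 − $58,400) × 0.00463 = $1,756,318 × 0.00463 = $8,131.75234
Windmere County: $1,814,718 × 0.0137 = $24,861.6366
City of Holloway: ($1,814,718 − $58,400) × 0.01231 = $1,756,318 × 0.01231 = $21,620.27458
Levies subtotal = $54,613.66352
Total = $54,613.66352 + $819 = $55,432.66352

$55,432.66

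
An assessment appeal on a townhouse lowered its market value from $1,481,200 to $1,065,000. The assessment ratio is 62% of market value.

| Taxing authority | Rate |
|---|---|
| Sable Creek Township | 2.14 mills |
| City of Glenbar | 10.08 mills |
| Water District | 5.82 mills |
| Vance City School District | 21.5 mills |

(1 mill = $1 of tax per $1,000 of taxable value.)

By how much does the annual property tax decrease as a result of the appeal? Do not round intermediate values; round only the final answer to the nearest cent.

Old assessed value = $1,481,200 × 0.62 = $918,344
New assessed value = $1,065,000 × 0.62 = $660,300
Combined rate = 0.00214 + 0.01008 + 0.00582 + 0.0215 = 0.03954
Old tax = $918,344 × 0.03954 = $36,311.32176
New tax = $660,300 × 0.03954 = $26,108.262
Reduction = $36,311.32176 − $26,108.262 = $10,203.05976

$10,203.06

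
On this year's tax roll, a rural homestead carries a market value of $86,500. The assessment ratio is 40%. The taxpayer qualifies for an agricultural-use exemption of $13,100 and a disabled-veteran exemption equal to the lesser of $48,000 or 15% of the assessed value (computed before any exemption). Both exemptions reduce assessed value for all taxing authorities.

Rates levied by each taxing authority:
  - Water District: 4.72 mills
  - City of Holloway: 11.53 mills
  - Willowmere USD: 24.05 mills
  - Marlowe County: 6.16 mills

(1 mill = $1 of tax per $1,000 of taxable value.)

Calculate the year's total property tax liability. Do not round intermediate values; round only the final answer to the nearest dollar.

$758

Assessed value = $86,500 × 0.4 = $34,600
Disabled-veteran exemption = min($48,000, 15% × $34,600) = min($48,000, $5,190) = $5,190 (percentage binds)
Taxable value = $34,600 − $13,100 − $5,190 = $16,310
Water District: $16,310 × 0.00472 = $76.9832
City of Holloway: $16,310 × 0.01153 = $188.0543
Willowmere USD: $16,310 × 0.02405 = $392.2555
Marlowe County: $16,310 × 0.00616 = $100.4696
Total = $757.7626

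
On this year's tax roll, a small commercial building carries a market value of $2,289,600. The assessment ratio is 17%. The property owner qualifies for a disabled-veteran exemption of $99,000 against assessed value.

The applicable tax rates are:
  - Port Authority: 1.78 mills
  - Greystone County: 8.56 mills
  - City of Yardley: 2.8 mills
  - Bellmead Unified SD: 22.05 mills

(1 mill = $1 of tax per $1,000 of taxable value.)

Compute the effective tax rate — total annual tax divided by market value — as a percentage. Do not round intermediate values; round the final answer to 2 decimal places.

Assessed value = $2,289,600 × 0.17 = $389,232
Taxable value = $389,232 − $99,000 = $290,232
Port Authority: $290,232 × 0.00178 = $516.61296
Greystone County: $290,232 × 0.00856 = $2,484.38592
City of Yardley: $290,232 × 0.0028 = $812.6496
Bellmead Unified SD: $290,232 × 0.02205 = $6,399.6156
Total tax = $10,213.26408
Effective rate = $10,213.26408 ÷ $2,289,600 = 0.45% of market value

0.45%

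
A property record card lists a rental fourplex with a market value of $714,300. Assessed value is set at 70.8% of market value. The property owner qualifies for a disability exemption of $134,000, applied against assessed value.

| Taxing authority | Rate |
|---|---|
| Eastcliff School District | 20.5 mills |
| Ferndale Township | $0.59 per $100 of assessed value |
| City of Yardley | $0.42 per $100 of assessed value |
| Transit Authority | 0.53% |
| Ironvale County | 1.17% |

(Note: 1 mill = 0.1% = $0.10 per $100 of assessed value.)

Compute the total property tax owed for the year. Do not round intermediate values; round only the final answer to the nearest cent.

$17,694.08

Assessed value = $714,300 × 0.708 = $505,724.4
Taxable value = $505,724.4 − $134,000 = $371,724.4
Eastcliff School District: $371,724.4 × 0.0205 = $7,620.3502
Ferndale Township: $371,724.4 × 0.0059 = $2,193.17396
City of Yardley: $371,724.4 × 0.0042 = $1,561.24248
Transit Authority: $371,724.4 × 0.0053 = $1,970.13932
Ironvale County: $371,724.4 × 0.0117 = $4,349.17548
Total = $17,694.08144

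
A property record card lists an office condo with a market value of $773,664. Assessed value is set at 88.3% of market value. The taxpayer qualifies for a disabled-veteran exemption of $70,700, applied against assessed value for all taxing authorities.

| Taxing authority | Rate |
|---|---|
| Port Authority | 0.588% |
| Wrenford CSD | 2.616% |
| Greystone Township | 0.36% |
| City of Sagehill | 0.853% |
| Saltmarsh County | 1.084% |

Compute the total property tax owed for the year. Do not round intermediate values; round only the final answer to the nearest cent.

$33,690.62

Assessed value = $773,664 × 0.883 = $683,145.312
Taxable value = $683,145.312 − $70,700 = $612,445.312
Port Authority: $612,445.312 × 0.00588 = $3,601.17843456
Wrenford CSD: $612,445.312 × 0.02616 = $16,021.56936192
Greystone Township: $612,445.312 × 0.0036 = $2,204.8031232
City of Sagehill: $612,445.312 × 0.00853 = $5,224.15851136
Saltmarsh County: $612,445.312 × 0.01084 = $6,638.90718208
Total = $3,601.17843456 + $16,021.56936192 + $2,204.8031232 + $5,224.15851136 + $6,638.90718208 = $33,690.61661312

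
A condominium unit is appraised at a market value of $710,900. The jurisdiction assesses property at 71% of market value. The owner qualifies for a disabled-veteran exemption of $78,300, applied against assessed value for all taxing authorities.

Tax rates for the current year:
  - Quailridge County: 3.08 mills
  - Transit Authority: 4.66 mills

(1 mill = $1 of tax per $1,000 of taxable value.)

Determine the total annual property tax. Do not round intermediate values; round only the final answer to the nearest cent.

$3,300.64

Assessed value = $710,900 × 0.71 = $504,739
Taxable value = $504,739 − $78,300 = $426,439
Quailridge County: $426,439 × 0.00308 = $1,313.43212
Transit Authority: $426,439 × 0.00466 = $1,987.20574
Total = $1,313.43212 + $1,987.20574 = $3,300.63786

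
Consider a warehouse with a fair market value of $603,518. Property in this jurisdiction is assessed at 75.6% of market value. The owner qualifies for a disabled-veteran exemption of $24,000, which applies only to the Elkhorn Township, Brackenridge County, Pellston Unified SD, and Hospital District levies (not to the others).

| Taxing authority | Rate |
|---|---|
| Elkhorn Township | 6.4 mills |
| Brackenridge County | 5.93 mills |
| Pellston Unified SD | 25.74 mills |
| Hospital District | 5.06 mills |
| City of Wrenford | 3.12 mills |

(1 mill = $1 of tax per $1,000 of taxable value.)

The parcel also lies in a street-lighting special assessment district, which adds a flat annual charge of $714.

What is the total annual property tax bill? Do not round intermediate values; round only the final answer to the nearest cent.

$20,780.89

Assessed value = $603,518 × 0.756 = $456,259.608
Elkhorn Township: ($456,259.608 − $24,000) × 0.0064 = $432,259.608 × 0.0064 = $2,766.4614912
Brackenridge County: ($456,259.608 − $24,000) × 0.00593 = $432,259.608 × 0.00593 = $2,563.29947544
Pellston Unified SD: ($456,259.608 − $24,000) × 0.02574 = $432,259.608 × 0.02574 = $11,126.36230992
Hospital District: ($456,259.608 − $24,000) × 0.00506 = $432,259.608 × 0.00506 = $2,187.23361648
City of Wrenford: $456,259.608 × 0.00312 = $1,423.52997696
Levies subtotal = $20,066.88687
Total = $20,066.88687 + $714 = $20,780.88687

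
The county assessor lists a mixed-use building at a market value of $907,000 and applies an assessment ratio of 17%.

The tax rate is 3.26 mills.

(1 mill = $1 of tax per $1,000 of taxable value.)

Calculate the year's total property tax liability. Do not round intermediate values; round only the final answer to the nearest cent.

$502.66

Assessed value = $907,000 × 0.17 = $154,190
Tax = $154,190 × 0.00326 = $502.6594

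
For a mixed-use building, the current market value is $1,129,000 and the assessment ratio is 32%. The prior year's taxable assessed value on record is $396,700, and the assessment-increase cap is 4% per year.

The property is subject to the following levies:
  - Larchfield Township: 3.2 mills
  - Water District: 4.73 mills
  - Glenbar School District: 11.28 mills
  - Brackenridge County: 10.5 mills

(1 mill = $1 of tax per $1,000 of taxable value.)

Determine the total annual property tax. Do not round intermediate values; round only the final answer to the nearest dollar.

Uncapped assessed value = $1,129,000 × 0.32 = $361,280
Cap limit = $396,700 × 1.04 = $412,568
Taxable assessed value = min($361,280, $412,568) = $361,280 (cap does not bind)
Larchfield Township: $361,280 × 0.0032 = $1,156.096
Water District: $361,280 × 0.00473 = $1,708.8544
Glenbar School District: $361,280 × 0.01128 = $4,075.2384
Brackenridge County: $361,280 × 0.0105 = $3,793.44
Total = $10,733.6288

$10,734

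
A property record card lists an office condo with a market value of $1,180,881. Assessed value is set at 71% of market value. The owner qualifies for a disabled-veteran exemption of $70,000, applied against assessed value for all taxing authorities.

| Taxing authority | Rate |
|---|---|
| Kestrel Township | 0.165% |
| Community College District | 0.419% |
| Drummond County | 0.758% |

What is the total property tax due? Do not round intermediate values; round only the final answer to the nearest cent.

$10,312.27

Assessed value = $1,180,881 × 0.71 = $838,425.51
Taxable value = $838,425.51 − $70,000 = $768,425.51
Kestrel Township: $768,425.51 × 0.00165 = $1,267.9020915
Community College District: $768,425.51 × 0.00419 = $3,219.7028869
Drummond County: $768,425.51 × 0.00758 = $5,824.6653658
Total = $1,267.9020915 + $3,219.7028869 + $5,824.6653658 = $10,312.2703442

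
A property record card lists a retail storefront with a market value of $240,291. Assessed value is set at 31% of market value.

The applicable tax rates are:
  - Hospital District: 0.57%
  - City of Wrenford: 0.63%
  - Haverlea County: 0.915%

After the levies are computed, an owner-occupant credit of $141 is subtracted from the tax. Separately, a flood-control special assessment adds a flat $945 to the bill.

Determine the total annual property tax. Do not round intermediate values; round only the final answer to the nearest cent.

$2,379.47

Assessed value = $240,291 × 0.31 = $74,490.21
Hospital District: $74,490.21 × 0.0057 = $424.594197
City of Wrenford: $74,490.21 × 0.0063 = $469.288323
Haverlea County: $74,490.21 × 0.00915 = $681.5854215
Levies subtotal = $1,575.4679415
After credit = $1,575.4679415 − $141 = $1,434.4679415
Total = $1,434.4679415 + $945 = $2,379.4679415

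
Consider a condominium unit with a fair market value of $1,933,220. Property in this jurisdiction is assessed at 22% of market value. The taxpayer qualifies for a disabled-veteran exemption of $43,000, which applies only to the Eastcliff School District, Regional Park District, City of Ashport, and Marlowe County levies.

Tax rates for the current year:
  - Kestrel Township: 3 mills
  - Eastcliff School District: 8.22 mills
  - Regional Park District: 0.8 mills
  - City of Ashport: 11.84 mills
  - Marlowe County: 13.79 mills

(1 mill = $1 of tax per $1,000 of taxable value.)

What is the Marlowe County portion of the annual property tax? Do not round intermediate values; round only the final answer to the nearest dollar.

Assessed value = $1,933,220 × 0.22 = $425,308.4
Marlowe County taxable value = $425,308.4 − $43,000 = $382,308.4
Marlowe County levy = $382,308.4 × 0.01379 = $5,272.032836

$5,272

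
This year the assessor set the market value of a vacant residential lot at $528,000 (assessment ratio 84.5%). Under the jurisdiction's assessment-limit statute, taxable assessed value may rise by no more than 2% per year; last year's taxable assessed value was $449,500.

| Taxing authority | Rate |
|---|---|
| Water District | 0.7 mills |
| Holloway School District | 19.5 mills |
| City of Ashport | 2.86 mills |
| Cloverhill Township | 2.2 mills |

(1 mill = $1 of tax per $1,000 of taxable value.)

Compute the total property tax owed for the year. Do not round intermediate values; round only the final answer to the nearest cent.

Uncapped assessed value = $528,000 × 0.845 = $446,160
Cap limit = $449,500 × 1.02 = $458,490
Taxable assessed value = min($446,160, $458,490) = $446,160 (cap does not bind)
Water District: $446,160 × 0.0007 = $312.312
Holloway School District: $446,160 × 0.0195 = $8,700.12
City of Ashport: $446,160 × 0.00286 = $1,276.0176
Cloverhill Township: $446,160 × 0.0022 = $981.552
Total = $11,270.0016

$11,270.00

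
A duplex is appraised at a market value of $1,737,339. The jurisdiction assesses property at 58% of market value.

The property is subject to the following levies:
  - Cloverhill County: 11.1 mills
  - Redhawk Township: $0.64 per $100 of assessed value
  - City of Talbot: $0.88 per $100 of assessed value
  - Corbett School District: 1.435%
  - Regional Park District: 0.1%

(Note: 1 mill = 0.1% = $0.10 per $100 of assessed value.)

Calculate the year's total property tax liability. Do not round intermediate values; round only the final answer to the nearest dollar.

Assessed value = $1,737,339 × 0.58 = $1,007,656.62
Cloverhill County: $1,007,656.62 × 0.0111 = $11,184.988482
Redhawk Township: $1,007,656.62 × 0.0064 = $6,449.002368
City of Talbot: $1,007,656.62 × 0.0088 = $8,867.378256
Corbett School District: $1,007,656.62 × 0.01435 = $14,459.872497
Regional Park District: $1,007,656.62 × 0.001 = $1,007.65662
Total = $41,968.898223

$41,969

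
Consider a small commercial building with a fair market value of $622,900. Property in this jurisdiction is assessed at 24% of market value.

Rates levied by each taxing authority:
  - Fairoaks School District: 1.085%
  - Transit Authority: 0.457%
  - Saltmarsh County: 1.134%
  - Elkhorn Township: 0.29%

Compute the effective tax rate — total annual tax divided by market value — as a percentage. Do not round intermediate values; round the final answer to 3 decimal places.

Assessed value = $622,900 × 0.24 = $149,496
Fairoaks School District: $149,496 × 0.01085 = $1,622.0316
Transit Authority: $149,496 × 0.00457 = $683.19672
Saltmarsh County: $149,496 × 0.01134 = $1,695.28464
Elkhorn Township: $149,496 × 0.0029 = $433.5384
Total tax = $4,434.05136
Effective rate = $4,434.05136 ÷ $622,900 = 0.712% of market value

0.712%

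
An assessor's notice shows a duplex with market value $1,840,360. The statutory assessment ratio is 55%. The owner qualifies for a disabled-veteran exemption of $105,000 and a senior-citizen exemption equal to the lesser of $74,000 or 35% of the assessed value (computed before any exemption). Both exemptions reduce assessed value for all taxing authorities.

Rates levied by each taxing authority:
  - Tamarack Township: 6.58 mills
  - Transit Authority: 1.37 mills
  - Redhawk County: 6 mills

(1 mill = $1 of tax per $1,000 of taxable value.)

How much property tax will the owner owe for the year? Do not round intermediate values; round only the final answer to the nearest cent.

Assessed value = $1,840,360 × 0.55 = $1,012,198
Senior-citizen exemption = min($74,000, 35% × $1,012,198) = min($74,000, $354,269.3) = $74,000 (dollar cap binds)
Taxable value = $1,012,198 − $105,000 − $74,000 = $833,198
Tamarack Township: $833,198 × 0.00658 = $5,482.44284
Transit Authority: $833,198 × 0.00137 = $1,141.48126
Redhawk County: $833,198 × 0.006 = $4,999.188
Total = $11,623.1121

$11,623.11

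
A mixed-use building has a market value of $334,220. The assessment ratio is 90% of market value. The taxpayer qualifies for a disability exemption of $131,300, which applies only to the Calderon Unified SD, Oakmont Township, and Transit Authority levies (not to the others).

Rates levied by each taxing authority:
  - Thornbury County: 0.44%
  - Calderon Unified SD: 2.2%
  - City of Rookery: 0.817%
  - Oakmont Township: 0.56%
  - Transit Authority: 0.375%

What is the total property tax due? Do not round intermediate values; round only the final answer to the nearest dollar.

Assessed value = $334,220 × 0.9 = $300,798
Thornbury County: $300,798 × 0.0044 = $1,323.5112
Calderon Unified SD: ($300,798 − $131,300) × 0.022 = $169,498 × 0.022 = $3,728.956
City of Rookery: $300,798 × 0.00817 = $2,457.51966
Oakmont Township: ($300,798 − $131,300) × 0.0056 = $169,498 × 0.0056 = $949.1888
Transit Authority: ($300,798 − $131,300) × 0.00375 = $169,498 × 0.00375 = $635.6175
Total = $9,094.79316

$9,095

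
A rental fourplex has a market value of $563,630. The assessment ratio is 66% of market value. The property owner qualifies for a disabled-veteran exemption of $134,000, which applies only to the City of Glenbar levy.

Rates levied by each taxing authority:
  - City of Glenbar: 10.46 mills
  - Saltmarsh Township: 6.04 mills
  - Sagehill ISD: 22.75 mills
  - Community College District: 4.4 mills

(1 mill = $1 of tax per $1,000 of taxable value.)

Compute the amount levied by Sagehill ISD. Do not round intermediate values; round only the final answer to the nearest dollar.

Assessed value = $563,630 × 0.66 = $371,995.8
Sagehill ISD taxable value = $371,995.8 (exemption does not apply)
Sagehill ISD levy = $371,995.8 × 0.02275 = $8,462.90445

$8,463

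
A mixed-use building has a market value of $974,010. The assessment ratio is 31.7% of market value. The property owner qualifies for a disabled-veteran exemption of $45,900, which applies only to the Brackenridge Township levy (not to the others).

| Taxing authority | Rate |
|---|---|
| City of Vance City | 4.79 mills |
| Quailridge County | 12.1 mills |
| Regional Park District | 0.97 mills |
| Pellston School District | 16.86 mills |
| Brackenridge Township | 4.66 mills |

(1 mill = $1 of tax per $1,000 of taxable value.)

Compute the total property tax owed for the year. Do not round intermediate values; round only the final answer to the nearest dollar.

$11,945

Assessed value = $974,010 × 0.317 = $308,761.17
City of Vance City: $308,761.17 × 0.00479 = $1,478.9660043
Quailridge County: $308,761.17 × 0.0121 = $3,736.010157
Regional Park District: $308,761.17 × 0.00097 = $299.4983349
Pellston School District: $308,761.17 × 0.01686 = $5,205.7133262
Brackenridge Township: ($308,761.17 − $45,900) × 0.00466 = $262,861.17 × 0.00466 = $1,224.9330522
Total = $11,945.1208746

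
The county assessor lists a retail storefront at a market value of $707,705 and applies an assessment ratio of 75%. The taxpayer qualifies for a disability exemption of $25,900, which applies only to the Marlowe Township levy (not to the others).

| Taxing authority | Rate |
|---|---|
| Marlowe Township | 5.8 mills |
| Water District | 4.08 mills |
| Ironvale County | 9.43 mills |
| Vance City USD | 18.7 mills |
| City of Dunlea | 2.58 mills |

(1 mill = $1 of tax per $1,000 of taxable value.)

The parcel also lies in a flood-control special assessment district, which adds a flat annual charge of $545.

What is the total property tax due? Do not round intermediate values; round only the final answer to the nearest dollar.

$21,939

Assessed value = $707,705 × 0.75 = $530,778.75
Marlowe Township: ($530,778.75 − $25,900) × 0.0058 = $504,878.75 × 0.0058 = $2,928.29675
Water District: $530,778.75 × 0.00408 = $2,165.5773
Ironvale County: $530,778.75 × 0.00943 = $5,005.2436125
Vance City USD: $530,778.75 × 0.0187 = $9,925.562625
City of Dunlea: $530,778.75 × 0.00258 = $1,369.409175
Levies subtotal = $21,394.0894625
Total = $21,394.0894625 + $545 = $21,939.0894625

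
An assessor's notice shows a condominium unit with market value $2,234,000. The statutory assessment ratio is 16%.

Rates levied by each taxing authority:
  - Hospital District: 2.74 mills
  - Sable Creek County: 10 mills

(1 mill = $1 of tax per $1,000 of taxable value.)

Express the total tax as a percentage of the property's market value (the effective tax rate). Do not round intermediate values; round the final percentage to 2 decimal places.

Assessed value = $2,234,000 × 0.16 = $357,440
Hospital District: $357,440 × 0.00274 = $979.3856
Sable Creek County: $357,440 × 0.01 = $3,574.4
Total tax = $4,553.7856
Effective rate = $4,553.7856 ÷ $2,234,000 = 0.20% of market value

0.20%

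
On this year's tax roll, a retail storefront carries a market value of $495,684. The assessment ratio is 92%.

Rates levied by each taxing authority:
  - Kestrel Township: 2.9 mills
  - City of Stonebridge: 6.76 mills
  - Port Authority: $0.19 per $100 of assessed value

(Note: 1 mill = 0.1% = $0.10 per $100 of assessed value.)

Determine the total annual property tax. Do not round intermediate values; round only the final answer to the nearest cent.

Assessed value = $495,684 × 0.92 = $456,029.28
Kestrel Township: $456,029.28 × 0.0029 = $1,322.484912
City of Stonebridge: $456,029.28 × 0.00676 = $3,082.7579328
Port Authority: $456,029.28 × 0.0019 = $866.455632
Total = $5,271.6984768

$5,271.70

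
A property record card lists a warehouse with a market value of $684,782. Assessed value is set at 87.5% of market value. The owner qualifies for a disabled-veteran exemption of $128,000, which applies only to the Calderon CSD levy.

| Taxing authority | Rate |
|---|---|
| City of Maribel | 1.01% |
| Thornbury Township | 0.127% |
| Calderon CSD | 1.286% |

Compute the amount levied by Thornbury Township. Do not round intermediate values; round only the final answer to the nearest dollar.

$761

Assessed value = $684,782 × 0.875 = $599,184.25
Thornbury Township taxable value = $599,184.25 (exemption does not apply)
Thornbury Township levy = $599,184.25 × 0.00127 = $760.9639975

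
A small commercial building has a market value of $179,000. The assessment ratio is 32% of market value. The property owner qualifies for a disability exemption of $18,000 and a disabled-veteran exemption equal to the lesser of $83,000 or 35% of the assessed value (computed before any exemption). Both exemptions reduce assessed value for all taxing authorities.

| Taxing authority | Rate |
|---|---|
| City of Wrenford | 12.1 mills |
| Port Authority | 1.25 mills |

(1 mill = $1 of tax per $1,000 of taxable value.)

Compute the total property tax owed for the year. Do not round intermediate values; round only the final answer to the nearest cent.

$256.75

Assessed value = $179,000 × 0.32 = $57,280
Disabled-veteran exemption = min($83,000, 35% × $57,280) = min($83,000, $20,048) = $20,048 (percentage binds)
Taxable value = $57,280 − $18,000 − $20,048 = $19,232
City of Wrenford: $19,232 × 0.0121 = $232.7072
Port Authority: $19,232 × 0.00125 = $24.04
Total = $256.7472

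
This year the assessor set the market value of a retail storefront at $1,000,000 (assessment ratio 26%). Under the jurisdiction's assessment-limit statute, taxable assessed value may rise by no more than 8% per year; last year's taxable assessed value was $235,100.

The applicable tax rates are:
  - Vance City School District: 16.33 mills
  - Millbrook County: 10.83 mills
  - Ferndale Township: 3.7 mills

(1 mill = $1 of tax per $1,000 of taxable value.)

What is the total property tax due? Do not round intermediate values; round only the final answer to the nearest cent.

$7,835.60

Uncapped assessed value = $1,000,000 × 0.26 = $260,000
Cap limit = $235,100 × 1.08 = $253,908
Taxable assessed value = min($260,000, $253,908) = $253,908 (cap binds)
Vance City School District: $253,908 × 0.01633 = $4,146.31764
Millbrook County: $253,908 × 0.01083 = $2,749.82364
Ferndale Township: $253,908 × 0.0037 = $939.4596
Total = $7,835.60088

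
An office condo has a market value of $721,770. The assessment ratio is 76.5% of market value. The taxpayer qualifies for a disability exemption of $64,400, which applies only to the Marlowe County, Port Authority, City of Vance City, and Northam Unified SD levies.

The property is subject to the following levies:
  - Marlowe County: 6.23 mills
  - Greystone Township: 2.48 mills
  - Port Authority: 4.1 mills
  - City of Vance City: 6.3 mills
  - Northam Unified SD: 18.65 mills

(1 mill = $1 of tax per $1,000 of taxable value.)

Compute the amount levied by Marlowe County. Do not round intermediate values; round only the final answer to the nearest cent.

Assessed value = $721,770 × 0.765 = $552,154.05
Marlowe County taxable value = $552,154.05 − $64,400 = $487,754.05
Marlowe County levy = $487,754.05 × 0.00623 = $3,038.7077315

$3,038.71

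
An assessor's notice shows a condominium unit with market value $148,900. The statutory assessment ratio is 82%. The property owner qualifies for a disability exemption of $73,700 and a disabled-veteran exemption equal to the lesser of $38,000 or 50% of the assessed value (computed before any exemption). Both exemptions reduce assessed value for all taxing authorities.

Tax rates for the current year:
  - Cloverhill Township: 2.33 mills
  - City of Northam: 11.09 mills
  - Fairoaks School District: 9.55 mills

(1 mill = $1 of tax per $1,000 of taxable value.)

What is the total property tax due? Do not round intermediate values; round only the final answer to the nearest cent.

Assessed value = $148,900 × 0.82 = $122,098
Disabled-veteran exemption = min($38,000, 50% × $122,098) = min($38,000, $61,049) = $38,000 (dollar cap binds)
Taxable value = $122,098 − $73,700 − $38,000 = $10,398
Cloverhill Township: $10,398 × 0.00233 = $24.22734
City of Northam: $10,398 × 0.01109 = $115.31382
Fairoaks School District: $10,398 × 0.00955 = $99.3009
Total = $238.84206

$238.84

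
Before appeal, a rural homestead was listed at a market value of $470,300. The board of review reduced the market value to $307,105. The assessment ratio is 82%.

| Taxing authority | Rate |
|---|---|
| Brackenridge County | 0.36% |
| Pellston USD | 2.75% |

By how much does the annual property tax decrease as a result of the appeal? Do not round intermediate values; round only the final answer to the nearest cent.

$4,161.80

Old assessed value = $470,300 × 0.82 = $385,646
New assessed value = $307,105 × 0.82 = $251,826.1
Combined rate = 0.0036 + 0.0275 = 0.0311
Old tax = $385,646 × 0.0311 = $11,993.5906
New tax = $251,826.1 × 0.0311 = $7,831.79171
Reduction = $11,993.5906 − $7,831.79171 = $4,161.79889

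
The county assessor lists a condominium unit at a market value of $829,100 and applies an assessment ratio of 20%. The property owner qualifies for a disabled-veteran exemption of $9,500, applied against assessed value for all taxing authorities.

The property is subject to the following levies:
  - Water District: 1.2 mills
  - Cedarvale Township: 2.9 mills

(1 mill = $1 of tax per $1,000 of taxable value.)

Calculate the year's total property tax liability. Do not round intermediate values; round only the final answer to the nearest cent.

$640.91

Assessed value = $829,100 × 0.2 = $165,820
Taxable value = $165,820 − $9,500 = $156,320
Water District: $156,320 × 0.0012 = $187.584
Cedarvale Township: $156,320 × 0.0029 = $453.328
Total = $187.584 + $453.328 = $640.912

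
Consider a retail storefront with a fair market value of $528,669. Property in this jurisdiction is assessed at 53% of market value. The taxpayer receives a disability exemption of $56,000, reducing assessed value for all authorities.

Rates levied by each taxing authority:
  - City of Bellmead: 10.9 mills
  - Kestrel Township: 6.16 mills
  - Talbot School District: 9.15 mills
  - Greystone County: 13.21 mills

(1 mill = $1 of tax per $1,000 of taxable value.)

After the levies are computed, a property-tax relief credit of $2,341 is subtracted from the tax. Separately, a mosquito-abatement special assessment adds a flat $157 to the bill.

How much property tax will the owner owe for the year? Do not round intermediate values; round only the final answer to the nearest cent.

Assessed value = $528,669 × 0.53 = $280,194.57
Taxable value = $280,194.57 − $56,000 = $224,194.57
City of Bellmead: $224,194.57 × 0.0109 = $2,443.720813
Kestrel Township: $224,194.57 × 0.00616 = $1,381.0385512
Talbot School District: $224,194.57 × 0.00915 = $2,051.3803155
Greystone County: $224,194.57 × 0.01321 = $2,961.6102697
Levies subtotal = $8,837.7499494
After credit = $8,837.7499494 − $2,341 = $6,496.7499494
Total = $6,496.7499494 + $157 = $6,653.7499494

$6,653.75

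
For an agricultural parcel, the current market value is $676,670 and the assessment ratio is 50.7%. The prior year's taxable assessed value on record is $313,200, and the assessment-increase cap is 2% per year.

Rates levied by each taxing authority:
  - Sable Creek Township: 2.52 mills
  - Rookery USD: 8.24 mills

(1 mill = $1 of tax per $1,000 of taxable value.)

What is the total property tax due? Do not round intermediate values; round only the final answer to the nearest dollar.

$3,437

Uncapped assessed value = $676,670 × 0.507 = $343,071.69
Cap limit = $313,200 × 1.02 = $319,464
Taxable assessed value = min($343,071.69, $319,464) = $319,464 (cap binds)
Sable Creek Township: $319,464 × 0.00252 = $805.04928
Rookery USD: $319,464 × 0.00824 = $2,632.38336
Total = $3,437.43264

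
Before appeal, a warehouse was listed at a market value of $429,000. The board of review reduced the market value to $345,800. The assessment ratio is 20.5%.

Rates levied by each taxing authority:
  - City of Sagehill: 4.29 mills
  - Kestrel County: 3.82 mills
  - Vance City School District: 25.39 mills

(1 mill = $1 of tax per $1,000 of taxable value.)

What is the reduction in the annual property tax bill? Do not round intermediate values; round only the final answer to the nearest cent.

Old assessed value = $429,000 × 0.205 = $87,945
New assessed value = $345,800 × 0.205 = $70,889
Combined rate = 0.00429 + 0.00382 + 0.02539 = 0.0335
Old tax = $87,945 × 0.0335 = $2,946.1575
New tax = $70,889 × 0.0335 = $2,374.7815
Reduction = $2,946.1575 − $2,374.7815 = $571.376

$571.38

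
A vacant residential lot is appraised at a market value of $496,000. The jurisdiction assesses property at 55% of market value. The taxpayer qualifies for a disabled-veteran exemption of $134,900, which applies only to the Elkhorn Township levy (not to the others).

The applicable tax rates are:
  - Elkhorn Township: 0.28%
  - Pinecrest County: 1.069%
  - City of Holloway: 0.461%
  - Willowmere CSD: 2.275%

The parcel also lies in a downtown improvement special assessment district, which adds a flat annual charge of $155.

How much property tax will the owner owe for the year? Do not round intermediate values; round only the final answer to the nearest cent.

Assessed value = $496,000 × 0.55 = $272,800
Elkhorn Township: ($272,800 − $134,900) × 0.0028 = $137,900 × 0.0028 = $386.12
Pinecrest County: $272,800 × 0.01069 = $2,916.232
City of Holloway: $272,800 × 0.00461 = $1,257.608
Willowmere CSD: $272,800 × 0.02275 = $6,206.2
Levies subtotal = $10,766.16
Total = $10,766.16 + $155 = $10,921.16

$10,921.16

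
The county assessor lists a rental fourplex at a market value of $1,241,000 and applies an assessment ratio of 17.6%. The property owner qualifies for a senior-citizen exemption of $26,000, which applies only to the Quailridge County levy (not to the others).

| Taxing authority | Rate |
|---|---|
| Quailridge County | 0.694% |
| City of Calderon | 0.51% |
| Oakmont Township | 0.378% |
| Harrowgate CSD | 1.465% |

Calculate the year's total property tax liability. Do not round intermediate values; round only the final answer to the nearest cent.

Assessed value = $1,241,000 × 0.176 = $218,416
Quailridge County: ($218,416 − $26,000) × 0.00694 = $192,416 × 0.00694 = $1,335.36704
City of Calderon: $218,416 × 0.0051 = $1,113.9216
Oakmont Township: $218,416 × 0.00378 = $825.61248
Harrowgate CSD: $218,416 × 0.01465 = $3,199.7944
Total = $6,474.69552

$6,474.70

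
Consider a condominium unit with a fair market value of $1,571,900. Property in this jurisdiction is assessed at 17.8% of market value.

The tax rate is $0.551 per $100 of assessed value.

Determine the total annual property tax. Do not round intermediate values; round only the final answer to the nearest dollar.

Assessed value = $1,571,900 × 0.178 = $279,798.2
Tax = $279,798.2 × 0.00551 = $1,541.688082

$1,542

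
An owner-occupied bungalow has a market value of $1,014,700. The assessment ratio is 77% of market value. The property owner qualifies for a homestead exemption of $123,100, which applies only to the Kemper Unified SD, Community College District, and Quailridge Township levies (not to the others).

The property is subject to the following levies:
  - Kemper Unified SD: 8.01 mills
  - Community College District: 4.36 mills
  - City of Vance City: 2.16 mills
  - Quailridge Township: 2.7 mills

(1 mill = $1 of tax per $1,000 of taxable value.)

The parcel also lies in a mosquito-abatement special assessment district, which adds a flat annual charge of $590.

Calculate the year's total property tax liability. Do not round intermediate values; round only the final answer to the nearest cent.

$12,197.01

Assessed value = $1,014,700 × 0.77 = $781,319
Kemper Unified SD: ($781,319 − $123,100) × 0.00801 = $658,219 × 0.00801 = $5,272.33419
Community College District: ($781,319 − $123,100) × 0.00436 = $658,219 × 0.00436 = $2,869.83484
City of Vance City: $781,319 × 0.00216 = $1,687.64904
Quailridge Township: ($781,319 − $123,100) × 0.0027 = $658,219 × 0.0027 = $1,777.1913
Levies subtotal = $11,607.00937
Total = $11,607.00937 + $590 = $12,197.00937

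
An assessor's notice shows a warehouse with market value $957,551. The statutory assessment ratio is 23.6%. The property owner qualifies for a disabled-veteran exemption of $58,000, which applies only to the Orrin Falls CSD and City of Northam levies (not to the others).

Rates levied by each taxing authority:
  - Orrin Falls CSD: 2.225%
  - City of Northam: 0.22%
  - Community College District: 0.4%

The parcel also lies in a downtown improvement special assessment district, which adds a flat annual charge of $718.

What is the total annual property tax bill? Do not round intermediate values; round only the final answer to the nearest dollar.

$5,729

Assessed value = $957,551 × 0.236 = $225,982.036
Orrin Falls CSD: ($225,982.036 − $58,000) × 0.02225 = $167,982.036 × 0.02225 = $3,737.600301
City of Northam: ($225,982.036 − $58,000) × 0.0022 = $167,982.036 × 0.0022 = $369.5604792
Community College District: $225,982.036 × 0.004 = $903.928144
Levies subtotal = $5,011.0889242
Total = $5,011.0889242 + $718 = $5,729.0889242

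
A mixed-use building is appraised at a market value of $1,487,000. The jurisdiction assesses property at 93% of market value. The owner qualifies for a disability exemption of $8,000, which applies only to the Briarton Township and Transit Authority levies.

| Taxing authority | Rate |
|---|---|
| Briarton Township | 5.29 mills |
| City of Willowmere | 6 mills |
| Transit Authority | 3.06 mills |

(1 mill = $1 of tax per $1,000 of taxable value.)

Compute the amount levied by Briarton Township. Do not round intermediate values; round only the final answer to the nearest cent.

Assessed value = $1,487,000 × 0.93 = $1,382,910
Briarton Township taxable value = $1,382,910 − $8,000 = $1,374,910
Briarton Township levy = $1,374,910 × 0.00529 = $7,273.2739

$7,273.27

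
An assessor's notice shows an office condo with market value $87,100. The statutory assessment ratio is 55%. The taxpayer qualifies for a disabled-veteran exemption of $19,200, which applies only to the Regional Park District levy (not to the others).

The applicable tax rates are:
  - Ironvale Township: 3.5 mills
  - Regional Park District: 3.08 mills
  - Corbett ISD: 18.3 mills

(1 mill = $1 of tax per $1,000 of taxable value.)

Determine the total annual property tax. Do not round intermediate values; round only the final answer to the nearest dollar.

$1,133

Assessed value = $87,100 × 0.55 = $47,905
Ironvale Township: $47,905 × 0.0035 = $167.6675
Regional Park District: ($47,905 − $19,200) × 0.00308 = $28,705 × 0.00308 = $88.4114
Corbett ISD: $47,905 × 0.0183 = $876.6615
Total = $1,132.7404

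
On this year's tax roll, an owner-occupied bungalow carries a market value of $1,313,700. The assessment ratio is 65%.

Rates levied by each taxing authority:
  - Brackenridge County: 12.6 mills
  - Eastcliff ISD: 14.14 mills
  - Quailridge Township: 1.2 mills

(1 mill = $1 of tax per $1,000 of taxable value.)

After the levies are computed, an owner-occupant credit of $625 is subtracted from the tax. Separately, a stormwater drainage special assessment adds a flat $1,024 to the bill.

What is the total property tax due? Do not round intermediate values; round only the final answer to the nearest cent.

Assessed value = $1,313,700 × 0.65 = $853,905
Brackenridge County: $853,905 × 0.0126 = $10,759.203
Eastcliff ISD: $853,905 × 0.01414 = $12,074.2167
Quailridge Township: $853,905 × 0.0012 = $1,024.686
Levies subtotal = $23,858.1057
After credit = $23,858.1057 − $625 = $23,233.1057
Total = $23,233.1057 + $1,024 = $24,257.1057

$24,257.11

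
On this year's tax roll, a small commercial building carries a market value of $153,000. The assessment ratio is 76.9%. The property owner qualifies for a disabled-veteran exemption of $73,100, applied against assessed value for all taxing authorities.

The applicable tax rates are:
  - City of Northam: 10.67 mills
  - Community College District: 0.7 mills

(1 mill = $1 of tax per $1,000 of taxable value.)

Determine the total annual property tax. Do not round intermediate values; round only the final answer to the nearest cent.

Assessed value = $153,000 × 0.769 = $117,657
Taxable value = $117,657 − $73,100 = $44,557
City of Northam: $44,557 × 0.01067 = $475.42319
Community College District: $44,557 × 0.0007 = $31.1899
Total = $475.42319 + $31.1899 = $506.61309

$506.61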